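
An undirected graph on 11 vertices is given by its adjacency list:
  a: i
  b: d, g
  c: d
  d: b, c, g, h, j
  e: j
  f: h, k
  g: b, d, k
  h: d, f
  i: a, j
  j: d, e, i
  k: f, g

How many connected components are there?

1

Starting from a we can reach a, b, c, d, e, f, g, h, i, j, k. That is one component of size 11.
Total: 1 component.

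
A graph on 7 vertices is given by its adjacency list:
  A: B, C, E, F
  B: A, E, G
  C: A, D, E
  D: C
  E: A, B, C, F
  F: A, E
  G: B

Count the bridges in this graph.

2

The edges on the cycle A-B-E-C-A are not bridges since each lies on that cycle.
But removing B-G disconnects B from G; removing D-C disconnects D from C — these are bridges.
That makes 2 bridges.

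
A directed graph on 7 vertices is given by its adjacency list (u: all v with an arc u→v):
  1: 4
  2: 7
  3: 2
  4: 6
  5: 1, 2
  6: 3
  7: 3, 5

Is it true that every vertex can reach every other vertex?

From 4 we can reach every vertex (1, 2, 3, 4, 5, 6, 7), and every vertex can reach 4 (1, 2, 3, 4, 5, 6, 7). So the whole graph is one strongly connected component.

Yes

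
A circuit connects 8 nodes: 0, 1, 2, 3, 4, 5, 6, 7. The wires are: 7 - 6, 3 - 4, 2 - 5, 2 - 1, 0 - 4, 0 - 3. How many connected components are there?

Starting from 6 we can reach 6, 7. That is one component of size 2.
Starting from 0 we can reach 0, 3, 4. That is one component of size 3.
Starting from 1 we can reach 1, 2, 5. That is one component of size 3.
Total: 3 components.

3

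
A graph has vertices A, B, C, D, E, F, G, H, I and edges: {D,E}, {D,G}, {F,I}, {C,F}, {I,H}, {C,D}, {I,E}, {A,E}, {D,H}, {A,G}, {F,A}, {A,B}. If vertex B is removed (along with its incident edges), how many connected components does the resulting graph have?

1

With B gone, the remaining components are: {A, C, D, E, F, G, H, I}.
That is 1 component.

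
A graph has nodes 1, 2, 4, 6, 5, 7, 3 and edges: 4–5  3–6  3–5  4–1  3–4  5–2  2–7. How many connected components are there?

1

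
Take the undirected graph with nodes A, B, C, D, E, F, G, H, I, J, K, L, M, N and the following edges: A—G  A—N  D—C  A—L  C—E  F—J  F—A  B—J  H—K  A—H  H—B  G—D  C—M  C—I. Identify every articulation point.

Removing A increases the component count from 1 to 4, so A is a cut vertex.
Removing C increases the component count from 1 to 4, so C is a cut vertex.
Removing D increases the component count from 1 to 2, so D is a cut vertex.
Likewise G, H are cut vertices.
By contrast removing M leaves 1 component; it is not a cut vertex. No other vertex is a cut vertex either.

A, C, D, G, H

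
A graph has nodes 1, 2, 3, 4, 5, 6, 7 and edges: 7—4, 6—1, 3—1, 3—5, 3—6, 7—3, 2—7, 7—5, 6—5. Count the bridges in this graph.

2

The edges on the cycle 3-6-5-3 are not bridges since each lies on that cycle.
But removing 7—4 disconnects 7 from 4; removing 2—7 disconnects 2 from 7 — these are bridges.
That makes 2 bridges.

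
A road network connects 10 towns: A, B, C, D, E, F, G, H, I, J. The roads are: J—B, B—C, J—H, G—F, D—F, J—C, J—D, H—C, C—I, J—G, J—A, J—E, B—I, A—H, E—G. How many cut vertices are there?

1

Removing J increases the component count from 1 to 2, so J is a cut vertex.
By contrast removing E leaves 1 component; it is not a cut vertex. No other vertex is a cut vertex either.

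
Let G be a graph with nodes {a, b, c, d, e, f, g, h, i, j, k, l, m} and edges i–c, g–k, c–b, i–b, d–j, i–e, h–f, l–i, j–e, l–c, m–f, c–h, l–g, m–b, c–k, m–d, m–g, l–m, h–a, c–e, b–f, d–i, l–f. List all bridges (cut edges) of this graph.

The edges on the cycle l-m-d-j-e-c-i-l are not bridges since each lies on that cycle.
But removing h–a disconnects h from a — this is a bridge.

a-h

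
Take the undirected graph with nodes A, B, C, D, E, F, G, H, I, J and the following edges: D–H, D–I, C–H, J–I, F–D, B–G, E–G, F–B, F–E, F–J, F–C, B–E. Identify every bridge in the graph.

none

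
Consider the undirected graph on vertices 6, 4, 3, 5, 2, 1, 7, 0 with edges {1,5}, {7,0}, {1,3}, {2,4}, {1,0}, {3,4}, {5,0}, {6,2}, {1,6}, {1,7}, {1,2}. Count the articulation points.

1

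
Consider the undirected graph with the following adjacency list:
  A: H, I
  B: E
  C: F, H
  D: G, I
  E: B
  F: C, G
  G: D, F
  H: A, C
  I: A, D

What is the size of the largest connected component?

7

Starting from B we can reach B, E. That is one component of size 2.
Starting from A we can reach A, C, D, F, G, H, I. That is one component of size 7.
The largest has 7 vertices.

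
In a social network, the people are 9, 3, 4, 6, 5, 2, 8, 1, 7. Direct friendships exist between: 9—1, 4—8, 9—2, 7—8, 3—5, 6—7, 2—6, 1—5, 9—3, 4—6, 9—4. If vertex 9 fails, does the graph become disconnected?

Deleting 9 raises the number of components from 1 to 2, so 9 is a cut vertex.

Yes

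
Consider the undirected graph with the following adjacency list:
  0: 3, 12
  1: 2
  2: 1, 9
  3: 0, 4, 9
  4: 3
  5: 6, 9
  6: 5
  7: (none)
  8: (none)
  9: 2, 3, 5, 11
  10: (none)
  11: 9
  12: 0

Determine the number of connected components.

8 is isolated — a component by itself.
7 is isolated — a component by itself.
10 is isolated — a component by itself.
Starting from 0 we can reach 0, 1, 2, 3, 4, 5, 6, 9, 11, 12. That is one component of size 10.
Total: 4 components.

4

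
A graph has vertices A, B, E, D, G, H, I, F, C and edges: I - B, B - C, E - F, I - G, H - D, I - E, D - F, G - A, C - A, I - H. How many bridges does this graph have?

The edges on the cycle I-B-C-A-G-I are not bridges since each lies on that cycle.
Every edge lies on some cycle, so there are no bridges.

0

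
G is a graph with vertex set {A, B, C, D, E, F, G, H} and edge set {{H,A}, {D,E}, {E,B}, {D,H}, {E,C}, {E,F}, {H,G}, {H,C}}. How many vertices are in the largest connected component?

Starting from A we can reach A, B, C, D, E, F, G, H. That is one component of size 8.
The largest has 8 vertices.

8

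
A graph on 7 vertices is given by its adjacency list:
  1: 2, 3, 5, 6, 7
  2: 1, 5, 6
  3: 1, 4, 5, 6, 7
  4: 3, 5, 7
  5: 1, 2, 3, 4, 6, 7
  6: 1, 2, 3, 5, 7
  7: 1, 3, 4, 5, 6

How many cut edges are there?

0

The edges on the cycle 7-6-3-1-7 are not bridges since each lies on that cycle.
Every edge lies on some cycle, so there are no bridges.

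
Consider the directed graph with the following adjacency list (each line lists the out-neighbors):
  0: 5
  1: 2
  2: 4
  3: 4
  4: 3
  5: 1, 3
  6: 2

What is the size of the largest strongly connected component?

2

{3, 4} are all mutually reachable — one SCC of size 2.
{0} is an SCC by itself.
{6} is an SCC by itself.
{2} is an SCC by itself.
{5} is an SCC by itself.
(and 1 more singleton SCC)
The largest has 2 vertices.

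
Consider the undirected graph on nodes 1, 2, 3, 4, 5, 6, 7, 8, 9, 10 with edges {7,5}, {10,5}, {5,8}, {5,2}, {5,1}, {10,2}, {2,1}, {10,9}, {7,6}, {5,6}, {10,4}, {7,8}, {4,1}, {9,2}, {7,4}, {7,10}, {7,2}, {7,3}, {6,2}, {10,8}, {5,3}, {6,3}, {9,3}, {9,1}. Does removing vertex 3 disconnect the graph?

Deleting 3 leaves 1 component (was 1) (its neighbors 5, 6, 7, 9 remain connected to each other), so 3 is not a cut vertex.

No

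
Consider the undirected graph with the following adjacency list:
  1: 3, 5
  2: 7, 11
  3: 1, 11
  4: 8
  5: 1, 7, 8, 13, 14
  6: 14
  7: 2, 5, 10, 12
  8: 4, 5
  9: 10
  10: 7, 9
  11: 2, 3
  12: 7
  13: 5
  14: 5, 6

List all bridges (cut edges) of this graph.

The edges on the cycle 11-3-1-5-7-2-11 are not bridges since each lies on that cycle.
But removing 12-7 disconnects 12 from 7; removing 14-5 disconnects 14 from 5; removing 14-6 disconnects 14 from 6; removing 5-8 disconnects 5 from 8 — these are bridges.
In total 8 edges are bridges.

10-7, 10-9, 12-7, 13-5, 14-5, 14-6, 4-8, 5-8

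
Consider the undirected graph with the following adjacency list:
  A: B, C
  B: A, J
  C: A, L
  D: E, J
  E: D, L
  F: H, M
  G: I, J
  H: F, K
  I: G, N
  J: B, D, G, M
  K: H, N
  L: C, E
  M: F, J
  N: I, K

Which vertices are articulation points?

Removing J increases the component count from 1 to 2, so J is a cut vertex.
By contrast removing N leaves 1 component; it is not a cut vertex. No other vertex is a cut vertex either.

J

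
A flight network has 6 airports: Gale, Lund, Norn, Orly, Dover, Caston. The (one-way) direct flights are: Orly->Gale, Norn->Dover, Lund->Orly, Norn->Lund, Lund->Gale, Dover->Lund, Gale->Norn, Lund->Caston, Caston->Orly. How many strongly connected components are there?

{Gale, Lund, Norn, Orly, Dover, Caston} are all mutually reachable — one SCC of size 6.
That gives 1 strongly connected component.

1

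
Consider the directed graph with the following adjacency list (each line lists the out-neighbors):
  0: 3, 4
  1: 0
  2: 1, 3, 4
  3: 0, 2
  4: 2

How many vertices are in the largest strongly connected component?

{0, 1, 2, 3, 4} are all mutually reachable — one SCC of size 5.
The largest has 5 vertices.

5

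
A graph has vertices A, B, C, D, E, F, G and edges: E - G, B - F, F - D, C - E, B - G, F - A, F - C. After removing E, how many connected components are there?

1

With E gone, the remaining components are: {A, B, C, D, F, G}.
That is 1 component.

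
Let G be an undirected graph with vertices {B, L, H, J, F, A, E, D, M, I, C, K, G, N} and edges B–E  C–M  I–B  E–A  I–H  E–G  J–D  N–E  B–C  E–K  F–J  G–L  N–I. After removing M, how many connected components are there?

2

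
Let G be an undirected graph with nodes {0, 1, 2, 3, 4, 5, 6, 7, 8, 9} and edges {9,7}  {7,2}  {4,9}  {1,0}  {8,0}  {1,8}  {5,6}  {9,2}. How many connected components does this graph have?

3 is isolated — a component by itself.
Starting from 5 we can reach 5, 6. That is one component of size 2.
Starting from 0 we can reach 0, 1, 8. That is one component of size 3.
Starting from 2 we can reach 2, 4, 7, 9. That is one component of size 4.
Total: 4 components.

4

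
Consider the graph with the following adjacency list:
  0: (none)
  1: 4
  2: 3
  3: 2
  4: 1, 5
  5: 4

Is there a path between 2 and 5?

The component containing 2 is {2, 3}, and 5 is not in it.

No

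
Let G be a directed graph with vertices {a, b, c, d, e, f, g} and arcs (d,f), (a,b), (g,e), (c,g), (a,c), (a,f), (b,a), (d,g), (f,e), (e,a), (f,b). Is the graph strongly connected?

No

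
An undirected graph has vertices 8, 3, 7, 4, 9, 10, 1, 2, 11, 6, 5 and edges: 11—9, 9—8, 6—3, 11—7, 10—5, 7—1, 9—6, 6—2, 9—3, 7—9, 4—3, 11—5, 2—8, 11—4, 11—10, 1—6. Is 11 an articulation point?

Deleting 11 raises the number of components from 1 to 2, so 11 is a cut vertex.

Yes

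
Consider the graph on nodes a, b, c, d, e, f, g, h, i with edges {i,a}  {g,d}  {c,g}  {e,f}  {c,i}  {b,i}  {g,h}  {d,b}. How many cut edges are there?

3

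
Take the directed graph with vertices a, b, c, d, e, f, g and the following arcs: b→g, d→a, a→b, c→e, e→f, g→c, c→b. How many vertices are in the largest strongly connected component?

{b, c, g} are all mutually reachable — one SCC of size 3.
{a} is an SCC by itself.
{e} is an SCC by itself.
{d} is an SCC by itself.
{f} is an SCC by itself.
The largest has 3 vertices.

3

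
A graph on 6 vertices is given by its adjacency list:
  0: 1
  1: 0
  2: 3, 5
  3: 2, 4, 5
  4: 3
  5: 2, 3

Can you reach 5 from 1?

No

The component containing 1 is {0, 1}, and 5 is not in it.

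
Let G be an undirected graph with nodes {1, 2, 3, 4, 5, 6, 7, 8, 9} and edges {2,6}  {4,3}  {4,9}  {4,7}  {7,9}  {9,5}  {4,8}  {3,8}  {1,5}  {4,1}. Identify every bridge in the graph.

2-6

The edges on the cycle 4-3-8-4 are not bridges since each lies on that cycle.
But removing 6-2 disconnects 6 from 2 — this is a bridge.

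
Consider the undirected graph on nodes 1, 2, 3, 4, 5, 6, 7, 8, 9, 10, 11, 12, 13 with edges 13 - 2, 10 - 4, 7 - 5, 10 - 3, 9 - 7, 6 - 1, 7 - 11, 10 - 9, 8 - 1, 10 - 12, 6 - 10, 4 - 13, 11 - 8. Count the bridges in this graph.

6

The edges on the cycle 6-10-9-7-11-8-1-6 are not bridges since each lies on that cycle.
But removing 10 - 4 disconnects 10 from 4; removing 13 - 4 disconnects 13 from 4; removing 7 - 5 disconnects 7 from 5; removing 12 - 10 disconnects 12 from 10 — these are bridges.
In total 6 edges are bridges.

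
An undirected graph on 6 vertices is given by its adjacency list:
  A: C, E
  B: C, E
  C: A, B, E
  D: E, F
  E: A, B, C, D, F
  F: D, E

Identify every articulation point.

E

Removing E increases the component count from 1 to 2, so E is a cut vertex.
By contrast removing A leaves 1 component; it is not a cut vertex. No other vertex is a cut vertex either.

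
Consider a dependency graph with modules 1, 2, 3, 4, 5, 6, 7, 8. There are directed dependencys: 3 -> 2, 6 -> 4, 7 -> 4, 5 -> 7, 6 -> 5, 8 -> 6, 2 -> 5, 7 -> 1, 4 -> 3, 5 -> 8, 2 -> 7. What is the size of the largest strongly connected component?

{2, 3, 4, 5, 6, 7, 8} are all mutually reachable — one SCC of size 7.
{1} is an SCC by itself.
The largest has 7 vertices.

7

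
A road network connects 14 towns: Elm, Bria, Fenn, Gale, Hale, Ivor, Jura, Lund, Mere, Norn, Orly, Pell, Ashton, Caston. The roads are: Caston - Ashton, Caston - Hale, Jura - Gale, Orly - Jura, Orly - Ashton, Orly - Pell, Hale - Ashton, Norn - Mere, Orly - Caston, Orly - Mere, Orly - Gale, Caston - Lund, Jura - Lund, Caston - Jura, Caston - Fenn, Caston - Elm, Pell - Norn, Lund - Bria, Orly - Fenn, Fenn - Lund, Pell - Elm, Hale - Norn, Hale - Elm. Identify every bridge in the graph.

The edges on the cycle Orly-Caston-Hale-Elm-Pell-Orly are not bridges since each lies on that cycle.
But removing Bria - Lund disconnects Bria from Lund — this is a bridge.

Bria-Lund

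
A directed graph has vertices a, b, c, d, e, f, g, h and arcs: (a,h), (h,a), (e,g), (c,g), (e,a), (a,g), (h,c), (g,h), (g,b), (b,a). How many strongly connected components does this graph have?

4

{a, b, c, g, h} are all mutually reachable — one SCC of size 5.
{f} is an SCC by itself.
{e} is an SCC by itself.
{d} is an SCC by itself.
That gives 4 strongly connected components.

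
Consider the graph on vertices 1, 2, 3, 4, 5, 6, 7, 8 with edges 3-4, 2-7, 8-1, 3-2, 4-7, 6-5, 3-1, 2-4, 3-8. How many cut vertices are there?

1

Removing 3 increases the component count from 2 to 3, so 3 is a cut vertex.
By contrast removing 4 leaves 2 components; it is not a cut vertex. No other vertex is a cut vertex either.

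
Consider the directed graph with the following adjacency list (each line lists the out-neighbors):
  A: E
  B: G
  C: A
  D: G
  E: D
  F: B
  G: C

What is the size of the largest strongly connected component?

5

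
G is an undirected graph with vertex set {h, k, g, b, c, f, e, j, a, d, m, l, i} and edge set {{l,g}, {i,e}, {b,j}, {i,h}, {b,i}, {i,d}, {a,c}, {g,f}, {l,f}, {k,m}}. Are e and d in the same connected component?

From e we can reach b, d, e, h, i, j, which includes d.

Yes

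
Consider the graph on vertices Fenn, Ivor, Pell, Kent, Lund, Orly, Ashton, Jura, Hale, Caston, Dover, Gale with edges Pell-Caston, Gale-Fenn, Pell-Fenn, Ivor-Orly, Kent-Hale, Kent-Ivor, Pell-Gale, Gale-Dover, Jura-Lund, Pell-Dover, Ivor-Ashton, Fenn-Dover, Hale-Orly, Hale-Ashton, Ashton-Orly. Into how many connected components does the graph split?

Starting from Jura we can reach Jura, Lund. That is one component of size 2.
Starting from Fenn we can reach Fenn, Gale, Pell, Dover, Caston. That is one component of size 5.
Starting from Hale we can reach Hale, Ivor, Kent, Orly, Ashton. That is one component of size 5.
Total: 3 components.

3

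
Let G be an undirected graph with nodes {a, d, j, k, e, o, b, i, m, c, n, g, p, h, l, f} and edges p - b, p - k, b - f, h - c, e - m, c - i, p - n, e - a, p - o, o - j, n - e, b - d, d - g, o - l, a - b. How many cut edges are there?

10

The edges on the cycle p-n-e-a-b-p are not bridges since each lies on that cycle.
But removing m - e disconnects m from e; removing g - d disconnects g from d; removing p - o disconnects p from o; removing b - d disconnects b from d — these are bridges.
In total 10 edges are bridges.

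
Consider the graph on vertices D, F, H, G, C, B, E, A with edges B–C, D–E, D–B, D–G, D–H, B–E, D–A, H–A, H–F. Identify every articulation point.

B, D, H

Removing B increases the component count from 1 to 2, so B is a cut vertex.
Removing D increases the component count from 1 to 3, so D is a cut vertex.
Removing H increases the component count from 1 to 2, so H is a cut vertex.
By contrast removing E leaves 1 component; it is not a cut vertex. No other vertex is a cut vertex either.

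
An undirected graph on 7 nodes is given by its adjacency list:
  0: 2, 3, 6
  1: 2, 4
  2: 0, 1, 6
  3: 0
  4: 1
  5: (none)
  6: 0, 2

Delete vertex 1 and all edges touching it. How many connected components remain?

With 1 gone, the remaining components are: {4}; {5}; {0, 2, 3, 6}.
That is 3 components.

3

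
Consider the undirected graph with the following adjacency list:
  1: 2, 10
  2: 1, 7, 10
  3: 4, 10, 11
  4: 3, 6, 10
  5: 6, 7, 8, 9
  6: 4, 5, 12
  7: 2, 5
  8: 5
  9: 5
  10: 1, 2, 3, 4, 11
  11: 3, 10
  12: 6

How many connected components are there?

Starting from 1 we can reach 1, 2, 3, 4, 5, 6, 7, 8, 9, 10, 11, 12. That is one component of size 12.
Total: 1 component.

1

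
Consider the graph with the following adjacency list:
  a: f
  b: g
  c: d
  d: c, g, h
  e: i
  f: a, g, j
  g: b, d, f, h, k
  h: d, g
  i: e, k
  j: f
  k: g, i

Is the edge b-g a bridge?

Yes

Removing b-g leaves no path between b and g: the component count goes from 1 to 2. So it is a bridge.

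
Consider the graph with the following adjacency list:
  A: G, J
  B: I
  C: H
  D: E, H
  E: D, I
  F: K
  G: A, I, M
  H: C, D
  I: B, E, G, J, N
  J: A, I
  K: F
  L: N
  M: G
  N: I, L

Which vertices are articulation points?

D, E, G, H, I, N

Removing D increases the component count from 2 to 3, so D is a cut vertex.
Removing E increases the component count from 2 to 3, so E is a cut vertex.
Removing G increases the component count from 2 to 3, so G is a cut vertex.
Likewise H, I, N are cut vertices.
By contrast removing F leaves 2 components; it is not a cut vertex. No other vertex is a cut vertex either.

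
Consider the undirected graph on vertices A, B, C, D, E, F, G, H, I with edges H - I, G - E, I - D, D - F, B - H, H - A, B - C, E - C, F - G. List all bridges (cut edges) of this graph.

A-H

The edges on the cycle B-H-I-D-F-G-E-C-B are not bridges since each lies on that cycle.
But removing A - H disconnects A from H — this is a bridge.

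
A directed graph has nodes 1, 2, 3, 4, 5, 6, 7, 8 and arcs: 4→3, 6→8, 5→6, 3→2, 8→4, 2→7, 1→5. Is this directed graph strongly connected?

There is no directed path from 5 to 1, so the graph is not strongly connected.

No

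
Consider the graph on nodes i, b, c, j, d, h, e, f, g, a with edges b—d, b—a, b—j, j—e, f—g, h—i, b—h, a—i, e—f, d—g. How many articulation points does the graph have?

Removing b increases the component count from 2 to 3, so b is a cut vertex.
By contrast removing e leaves 2 components; it is not a cut vertex. No other vertex is a cut vertex either.

1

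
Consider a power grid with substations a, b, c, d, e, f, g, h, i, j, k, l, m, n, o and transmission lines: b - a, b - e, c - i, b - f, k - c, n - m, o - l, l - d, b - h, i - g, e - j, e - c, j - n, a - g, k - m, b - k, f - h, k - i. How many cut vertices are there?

Removing b increases the component count from 2 to 3, so b is a cut vertex.
Removing l increases the component count from 2 to 3, so l is a cut vertex.
By contrast removing m leaves 2 components; it is not a cut vertex. No other vertex is a cut vertex either.

2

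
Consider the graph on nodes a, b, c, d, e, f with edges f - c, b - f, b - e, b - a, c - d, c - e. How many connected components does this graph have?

1

Starting from a we can reach a, b, c, d, e, f. That is one component of size 6.
Total: 1 component.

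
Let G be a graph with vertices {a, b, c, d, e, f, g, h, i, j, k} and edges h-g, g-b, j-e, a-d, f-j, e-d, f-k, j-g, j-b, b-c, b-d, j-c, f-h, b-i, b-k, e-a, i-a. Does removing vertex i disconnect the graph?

No

Deleting i leaves 1 component (was 1) (its neighbors a, b remain connected to each other), so i is not a cut vertex.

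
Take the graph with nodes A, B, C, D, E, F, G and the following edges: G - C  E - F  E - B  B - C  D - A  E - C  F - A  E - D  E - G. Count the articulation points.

Removing E increases the component count from 1 to 2, so E is a cut vertex.
By contrast removing B leaves 1 component; it is not a cut vertex. No other vertex is a cut vertex either.

1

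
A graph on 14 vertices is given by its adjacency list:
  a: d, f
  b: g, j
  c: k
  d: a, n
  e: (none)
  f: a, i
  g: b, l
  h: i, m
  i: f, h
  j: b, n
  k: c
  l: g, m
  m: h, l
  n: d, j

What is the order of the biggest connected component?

11

e is isolated — a component by itself.
Starting from c we can reach c, k. That is one component of size 2.
Starting from a we can reach a, b, d, f, g, h, i, j, l, m, n. That is one component of size 11.
The largest has 11 vertices.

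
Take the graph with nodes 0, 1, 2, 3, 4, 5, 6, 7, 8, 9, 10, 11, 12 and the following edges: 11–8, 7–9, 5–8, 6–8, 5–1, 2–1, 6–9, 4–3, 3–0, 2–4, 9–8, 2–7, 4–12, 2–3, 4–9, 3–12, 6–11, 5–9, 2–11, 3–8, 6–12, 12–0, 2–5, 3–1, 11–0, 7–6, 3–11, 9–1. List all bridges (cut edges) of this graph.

none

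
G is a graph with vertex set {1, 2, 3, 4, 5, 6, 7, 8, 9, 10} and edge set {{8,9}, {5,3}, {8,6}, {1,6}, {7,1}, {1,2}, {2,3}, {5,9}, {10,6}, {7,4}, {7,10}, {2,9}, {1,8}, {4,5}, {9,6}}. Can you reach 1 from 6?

From 6 we can reach 1, 2, 3, 4, 5, 6, 7, 8, 9, 10, which includes 1.

Yes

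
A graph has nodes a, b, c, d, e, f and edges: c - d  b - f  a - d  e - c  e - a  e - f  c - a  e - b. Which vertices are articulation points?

e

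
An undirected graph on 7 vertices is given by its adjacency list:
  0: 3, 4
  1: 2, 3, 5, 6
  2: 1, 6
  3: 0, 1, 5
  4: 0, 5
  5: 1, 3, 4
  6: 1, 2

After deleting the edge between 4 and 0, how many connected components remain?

1

4 and 0 are still connected via 4-5-3-0, so the component count stays at 1.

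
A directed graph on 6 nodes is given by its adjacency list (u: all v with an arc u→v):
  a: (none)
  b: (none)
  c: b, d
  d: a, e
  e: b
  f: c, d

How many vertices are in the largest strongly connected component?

{c} is an SCC by itself.
{e} is an SCC by itself.
{a} is an SCC by itself.
{b} is an SCC by itself.
{f} is an SCC by itself.
(and 1 more singleton SCC)
The largest has 1 vertex.

1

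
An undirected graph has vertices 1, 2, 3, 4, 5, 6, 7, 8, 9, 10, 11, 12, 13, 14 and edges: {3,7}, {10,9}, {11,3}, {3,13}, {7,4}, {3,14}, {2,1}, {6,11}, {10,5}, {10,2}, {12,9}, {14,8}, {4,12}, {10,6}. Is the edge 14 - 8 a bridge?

Removing 14 - 8 leaves no path between 14 and 8: the component count goes from 1 to 2. So it is a bridge.

Yes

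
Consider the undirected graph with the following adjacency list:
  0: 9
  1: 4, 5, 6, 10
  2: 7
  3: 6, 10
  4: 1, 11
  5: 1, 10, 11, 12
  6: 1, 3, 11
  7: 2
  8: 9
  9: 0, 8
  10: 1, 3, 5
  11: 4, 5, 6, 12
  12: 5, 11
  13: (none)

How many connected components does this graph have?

13 is isolated — a component by itself.
Starting from 2 we can reach 2, 7. That is one component of size 2.
Starting from 0 we can reach 0, 8, 9. That is one component of size 3.
Starting from 1 we can reach 1, 3, 4, 5, 6, 10, 11, 12. That is one component of size 8.
Total: 4 components.

4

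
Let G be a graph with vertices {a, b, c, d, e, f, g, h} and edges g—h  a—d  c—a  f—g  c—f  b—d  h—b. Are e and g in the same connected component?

The component containing e is {e}, and g is not in it.

No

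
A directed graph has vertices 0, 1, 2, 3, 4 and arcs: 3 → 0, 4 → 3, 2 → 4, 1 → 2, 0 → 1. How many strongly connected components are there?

{0, 1, 2, 3, 4} are all mutually reachable — one SCC of size 5.
That gives 1 strongly connected component.

1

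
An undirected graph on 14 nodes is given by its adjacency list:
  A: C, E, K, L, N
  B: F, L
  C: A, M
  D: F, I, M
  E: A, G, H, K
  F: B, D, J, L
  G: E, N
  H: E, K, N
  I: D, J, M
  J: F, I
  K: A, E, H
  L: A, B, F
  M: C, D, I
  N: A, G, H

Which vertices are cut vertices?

Removing A increases the component count from 1 to 2, so A is a cut vertex.
By contrast removing F leaves 1 component; it is not a cut vertex. No other vertex is a cut vertex either.

A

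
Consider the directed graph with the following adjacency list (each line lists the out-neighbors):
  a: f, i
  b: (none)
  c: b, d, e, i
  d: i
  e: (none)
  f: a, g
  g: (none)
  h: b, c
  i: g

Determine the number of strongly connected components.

{a, f} are all mutually reachable — one SCC of size 2.
{g} is an SCC by itself.
{c} is an SCC by itself.
{e} is an SCC by itself.
{h} is an SCC by itself.
(and 3 more singleton SCCs)
That gives 8 strongly connected components.

8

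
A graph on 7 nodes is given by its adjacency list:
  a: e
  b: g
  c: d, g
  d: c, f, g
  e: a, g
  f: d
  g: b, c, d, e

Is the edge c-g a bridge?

After removing c-g, the path c-d-g still connects them, so the edge is not a bridge.

No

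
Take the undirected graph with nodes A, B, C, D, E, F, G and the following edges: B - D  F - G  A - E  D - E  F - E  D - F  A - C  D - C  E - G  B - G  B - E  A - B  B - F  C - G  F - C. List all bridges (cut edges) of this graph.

The edges on the cycle B-D-E-G-B are not bridges since each lies on that cycle.
Every edge lies on some cycle, so there are no bridges.

none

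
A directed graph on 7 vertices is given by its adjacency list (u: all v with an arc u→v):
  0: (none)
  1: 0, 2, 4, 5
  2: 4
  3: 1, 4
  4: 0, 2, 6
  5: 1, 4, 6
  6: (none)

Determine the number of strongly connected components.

{2, 4} are all mutually reachable — one SCC of size 2.
{1, 5} are all mutually reachable — one SCC of size 2.
{0} is an SCC by itself.
{3} is an SCC by itself.
{6} is an SCC by itself.
That gives 5 strongly connected components.

5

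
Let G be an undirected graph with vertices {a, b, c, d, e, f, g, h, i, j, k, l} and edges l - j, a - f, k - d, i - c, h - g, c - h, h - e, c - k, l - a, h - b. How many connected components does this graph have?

Starting from a we can reach a, f, j, l. That is one component of size 4.
Starting from b we can reach b, c, d, e, g, h, i, k. That is one component of size 8.
Total: 2 components.

2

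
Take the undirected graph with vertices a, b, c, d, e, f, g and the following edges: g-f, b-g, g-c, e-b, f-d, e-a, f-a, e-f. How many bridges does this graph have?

The edges on the cycle e-b-g-f-e are not bridges since each lies on that cycle.
But removing f-d disconnects f from d; removing g-c disconnects g from c — these are bridges.
That makes 2 bridges.

2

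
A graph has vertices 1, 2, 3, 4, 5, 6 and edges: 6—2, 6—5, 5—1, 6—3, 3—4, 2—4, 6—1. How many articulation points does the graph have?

1

Removing 6 increases the component count from 1 to 2, so 6 is a cut vertex.
By contrast removing 4 leaves 1 component; it is not a cut vertex. No other vertex is a cut vertex either.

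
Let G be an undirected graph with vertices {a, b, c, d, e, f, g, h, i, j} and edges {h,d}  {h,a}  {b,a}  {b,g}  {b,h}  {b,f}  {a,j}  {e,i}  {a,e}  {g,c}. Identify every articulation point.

a, b, e, g, h

Removing a increases the component count from 1 to 3, so a is a cut vertex.
Removing b increases the component count from 1 to 3, so b is a cut vertex.
Removing e increases the component count from 1 to 2, so e is a cut vertex.
Likewise g, h are cut vertices.
By contrast removing j leaves 1 component; it is not a cut vertex. No other vertex is a cut vertex either.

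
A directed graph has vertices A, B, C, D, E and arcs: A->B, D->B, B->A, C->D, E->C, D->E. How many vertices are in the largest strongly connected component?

{C, D, E} are all mutually reachable — one SCC of size 3.
{A, B} are all mutually reachable — one SCC of size 2.
The largest has 3 vertices.

3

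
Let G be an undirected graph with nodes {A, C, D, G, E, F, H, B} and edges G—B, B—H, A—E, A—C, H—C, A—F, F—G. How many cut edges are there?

1

The edges on the cycle A-F-G-B-H-C-A are not bridges since each lies on that cycle.
But removing A—E disconnects A from E — this is a bridge.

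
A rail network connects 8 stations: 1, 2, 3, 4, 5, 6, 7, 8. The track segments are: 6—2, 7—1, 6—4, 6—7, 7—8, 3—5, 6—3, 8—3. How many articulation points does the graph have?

3

Removing 3 increases the component count from 1 to 2, so 3 is a cut vertex.
Removing 6 increases the component count from 1 to 3, so 6 is a cut vertex.
Removing 7 increases the component count from 1 to 2, so 7 is a cut vertex.
By contrast removing 5 leaves 1 component; it is not a cut vertex. No other vertex is a cut vertex either.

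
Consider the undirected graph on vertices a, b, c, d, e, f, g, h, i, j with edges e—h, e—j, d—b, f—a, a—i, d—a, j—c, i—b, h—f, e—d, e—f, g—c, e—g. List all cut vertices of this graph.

Removing e increases the component count from 1 to 2, so e is a cut vertex.
By contrast removing b leaves 1 component; it is not a cut vertex. No other vertex is a cut vertex either.

e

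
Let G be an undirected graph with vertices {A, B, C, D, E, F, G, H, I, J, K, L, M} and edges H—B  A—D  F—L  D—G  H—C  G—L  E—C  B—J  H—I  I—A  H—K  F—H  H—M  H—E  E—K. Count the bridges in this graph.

3

The edges on the cycle F-H-I-A-D-G-L-F are not bridges since each lies on that cycle.
But removing B—H disconnects B from H; removing M—H disconnects M from H; removing B—J disconnects B from J — these are bridges.
That makes 3 bridges.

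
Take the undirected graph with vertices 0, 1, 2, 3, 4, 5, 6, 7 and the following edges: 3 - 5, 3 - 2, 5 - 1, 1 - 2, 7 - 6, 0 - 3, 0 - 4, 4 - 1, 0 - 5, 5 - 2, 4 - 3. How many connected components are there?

2

Starting from 6 we can reach 6, 7. That is one component of size 2.
Starting from 0 we can reach 0, 1, 2, 3, 4, 5. That is one component of size 6.
Total: 2 components.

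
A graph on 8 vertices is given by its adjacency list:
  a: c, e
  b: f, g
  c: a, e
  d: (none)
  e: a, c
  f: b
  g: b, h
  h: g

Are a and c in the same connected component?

From a we can reach a, c, e, which includes c.

Yes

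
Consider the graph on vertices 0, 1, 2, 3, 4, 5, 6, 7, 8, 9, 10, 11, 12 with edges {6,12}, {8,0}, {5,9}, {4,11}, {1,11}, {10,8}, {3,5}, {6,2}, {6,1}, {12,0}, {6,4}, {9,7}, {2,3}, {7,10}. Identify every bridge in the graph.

none

The edges on the cycle 6-1-11-4-6 are not bridges since each lies on that cycle.
Every edge lies on some cycle, so there are no bridges.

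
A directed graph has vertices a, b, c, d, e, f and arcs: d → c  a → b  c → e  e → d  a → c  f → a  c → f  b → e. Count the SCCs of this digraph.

1

{a, b, c, d, e, f} are all mutually reachable — one SCC of size 6.
That gives 1 strongly connected component.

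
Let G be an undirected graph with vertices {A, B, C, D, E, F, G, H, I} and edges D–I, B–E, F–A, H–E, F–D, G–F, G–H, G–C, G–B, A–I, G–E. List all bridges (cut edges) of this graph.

C-G, F-G

The edges on the cycle G-H-E-B-G are not bridges since each lies on that cycle.
But removing G–C disconnects G from C; removing G–F disconnects G from F — these are bridges.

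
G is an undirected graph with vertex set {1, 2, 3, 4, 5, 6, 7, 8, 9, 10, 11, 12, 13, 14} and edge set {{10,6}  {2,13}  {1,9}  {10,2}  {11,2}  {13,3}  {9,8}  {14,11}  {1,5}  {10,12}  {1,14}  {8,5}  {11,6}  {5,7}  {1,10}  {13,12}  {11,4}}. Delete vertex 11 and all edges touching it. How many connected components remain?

2

With 11 gone, the remaining components are: {4}; {1, 2, 3, 5, 6, 7, 8, 9, 10, 12, 13, 14}.
That is 2 components.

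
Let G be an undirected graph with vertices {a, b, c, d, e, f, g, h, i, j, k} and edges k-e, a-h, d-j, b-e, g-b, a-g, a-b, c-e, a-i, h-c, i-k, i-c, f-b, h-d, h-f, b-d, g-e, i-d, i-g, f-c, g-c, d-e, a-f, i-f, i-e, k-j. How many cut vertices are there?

0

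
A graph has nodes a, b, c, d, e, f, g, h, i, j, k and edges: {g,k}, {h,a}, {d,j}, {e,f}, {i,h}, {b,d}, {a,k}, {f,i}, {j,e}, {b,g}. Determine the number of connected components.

2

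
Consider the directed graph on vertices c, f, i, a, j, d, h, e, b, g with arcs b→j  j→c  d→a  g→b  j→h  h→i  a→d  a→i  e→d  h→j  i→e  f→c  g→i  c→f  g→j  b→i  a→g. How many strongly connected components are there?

2

{a, b, d, e, g, h, i, j} are all mutually reachable — one SCC of size 8.
{c, f} are all mutually reachable — one SCC of size 2.
That gives 2 strongly connected components.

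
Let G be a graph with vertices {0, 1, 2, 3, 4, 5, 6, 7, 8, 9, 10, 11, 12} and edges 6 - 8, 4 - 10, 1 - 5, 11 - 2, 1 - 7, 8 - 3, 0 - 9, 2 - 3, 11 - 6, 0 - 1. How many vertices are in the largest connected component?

5

12 is isolated — a component by itself.
Starting from 4 we can reach 4, 10. That is one component of size 2.
Starting from 0 we can reach 0, 1, 5, 7, 9. That is one component of size 5.
Starting from 2 we can reach 2, 3, 6, 8, 11. That is one component of size 5.
The largest has 5 vertices.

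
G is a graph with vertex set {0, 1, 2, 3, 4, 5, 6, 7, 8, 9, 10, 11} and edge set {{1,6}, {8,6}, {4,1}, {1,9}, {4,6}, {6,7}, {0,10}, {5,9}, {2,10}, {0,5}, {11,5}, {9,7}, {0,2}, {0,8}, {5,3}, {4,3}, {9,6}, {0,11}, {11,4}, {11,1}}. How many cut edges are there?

0

The edges on the cycle 0-2-10-0 are not bridges since each lies on that cycle.
Every edge lies on some cycle, so there are no bridges.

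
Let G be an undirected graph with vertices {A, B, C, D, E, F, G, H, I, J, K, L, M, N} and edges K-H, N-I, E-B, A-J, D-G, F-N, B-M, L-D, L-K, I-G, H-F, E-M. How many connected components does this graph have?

C is isolated — a component by itself.
Starting from A we can reach A, J. That is one component of size 2.
Starting from B we can reach B, E, M. That is one component of size 3.
Starting from D we can reach D, F, G, H, I, K, L, N. That is one component of size 8.
Total: 4 components.

4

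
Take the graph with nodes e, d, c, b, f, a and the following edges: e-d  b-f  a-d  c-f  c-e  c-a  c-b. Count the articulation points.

Removing c increases the component count from 1 to 2, so c is a cut vertex.
By contrast removing e leaves 1 component; it is not a cut vertex. No other vertex is a cut vertex either.

1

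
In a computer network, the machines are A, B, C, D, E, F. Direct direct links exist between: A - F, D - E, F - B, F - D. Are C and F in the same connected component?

The component containing C is {C}, and F is not in it.

No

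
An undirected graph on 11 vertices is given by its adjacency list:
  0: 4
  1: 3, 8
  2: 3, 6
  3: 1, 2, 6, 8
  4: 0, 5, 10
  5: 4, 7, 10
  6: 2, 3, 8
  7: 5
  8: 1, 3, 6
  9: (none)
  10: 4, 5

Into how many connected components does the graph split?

9 is isolated — a component by itself.
Starting from 0 we can reach 0, 4, 5, 7, 10. That is one component of size 5.
Starting from 1 we can reach 1, 2, 3, 6, 8. That is one component of size 5.
Total: 3 components.

3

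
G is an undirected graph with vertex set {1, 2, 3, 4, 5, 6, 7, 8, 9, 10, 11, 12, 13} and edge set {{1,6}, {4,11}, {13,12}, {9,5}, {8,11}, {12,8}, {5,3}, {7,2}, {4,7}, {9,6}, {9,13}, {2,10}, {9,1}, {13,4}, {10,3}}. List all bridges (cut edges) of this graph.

The edges on the cycle 9-1-6-9 are not bridges since each lies on that cycle.
Every edge lies on some cycle, so there are no bridges.

none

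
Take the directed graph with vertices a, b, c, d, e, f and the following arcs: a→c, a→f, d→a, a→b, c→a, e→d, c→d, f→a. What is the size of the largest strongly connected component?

{a, c, d, f} are all mutually reachable — one SCC of size 4.
{e} is an SCC by itself.
{b} is an SCC by itself.
The largest has 4 vertices.

4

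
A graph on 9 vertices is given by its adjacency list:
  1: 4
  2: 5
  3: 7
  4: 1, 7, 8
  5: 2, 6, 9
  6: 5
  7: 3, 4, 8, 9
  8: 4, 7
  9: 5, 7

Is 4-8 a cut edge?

No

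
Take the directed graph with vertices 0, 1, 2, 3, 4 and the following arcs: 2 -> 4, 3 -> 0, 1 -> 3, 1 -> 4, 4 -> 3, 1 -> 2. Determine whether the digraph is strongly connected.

No

There is no directed path from 2 to 1, so the graph is not strongly connected.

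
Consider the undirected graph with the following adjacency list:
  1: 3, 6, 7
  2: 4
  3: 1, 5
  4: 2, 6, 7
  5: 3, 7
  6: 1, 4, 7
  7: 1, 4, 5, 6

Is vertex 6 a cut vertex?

Deleting 6 leaves 1 component (was 1) (its neighbors 1, 4, 7 remain connected to each other), so 6 is not a cut vertex.

No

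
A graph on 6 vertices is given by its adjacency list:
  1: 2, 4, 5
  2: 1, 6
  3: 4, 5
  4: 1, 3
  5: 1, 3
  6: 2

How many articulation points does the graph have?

2

Removing 1 increases the component count from 1 to 2, so 1 is a cut vertex.
Removing 2 increases the component count from 1 to 2, so 2 is a cut vertex.
By contrast removing 4 leaves 1 component; it is not a cut vertex. No other vertex is a cut vertex either.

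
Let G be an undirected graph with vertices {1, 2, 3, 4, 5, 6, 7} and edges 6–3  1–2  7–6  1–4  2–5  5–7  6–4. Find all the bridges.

The edges on the cycle 1-2-5-7-6-4-1 are not bridges since each lies on that cycle.
But removing 6–3 disconnects 6 from 3 — this is a bridge.

3-6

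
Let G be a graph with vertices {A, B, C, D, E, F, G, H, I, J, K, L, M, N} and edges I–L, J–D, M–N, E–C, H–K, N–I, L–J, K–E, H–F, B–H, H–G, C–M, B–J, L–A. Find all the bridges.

The edges on the cycle B-H-K-E-C-M-N-I-L-J-B are not bridges since each lies on that cycle.
But removing H–G disconnects H from G; removing J–D disconnects J from D; removing H–F disconnects H from F; removing L–A disconnects L from A — these are bridges.

A-L, D-J, F-H, G-H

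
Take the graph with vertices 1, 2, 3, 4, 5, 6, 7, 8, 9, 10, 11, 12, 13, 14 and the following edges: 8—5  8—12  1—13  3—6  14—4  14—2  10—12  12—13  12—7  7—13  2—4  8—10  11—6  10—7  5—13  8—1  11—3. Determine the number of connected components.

4

9 is isolated — a component by itself.
Starting from 3 we can reach 3, 6, 11. That is one component of size 3.
Starting from 2 we can reach 2, 4, 14. That is one component of size 3.
Starting from 1 we can reach 1, 5, 7, 8, 10, 12, 13. That is one component of size 7.
Total: 4 components.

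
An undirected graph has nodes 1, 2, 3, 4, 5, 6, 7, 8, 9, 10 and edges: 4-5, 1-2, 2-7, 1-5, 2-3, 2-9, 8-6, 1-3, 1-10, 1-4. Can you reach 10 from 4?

Yes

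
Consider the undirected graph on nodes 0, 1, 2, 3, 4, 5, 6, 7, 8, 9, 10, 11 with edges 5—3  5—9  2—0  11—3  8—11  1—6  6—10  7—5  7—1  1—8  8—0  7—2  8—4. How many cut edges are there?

4

The edges on the cycle 7-1-8-11-3-5-7 are not bridges since each lies on that cycle.
But removing 6—1 disconnects 6 from 1; removing 5—9 disconnects 5 from 9; removing 4—8 disconnects 4 from 8; removing 6—10 disconnects 6 from 10 — these are bridges.
That makes 4 bridges.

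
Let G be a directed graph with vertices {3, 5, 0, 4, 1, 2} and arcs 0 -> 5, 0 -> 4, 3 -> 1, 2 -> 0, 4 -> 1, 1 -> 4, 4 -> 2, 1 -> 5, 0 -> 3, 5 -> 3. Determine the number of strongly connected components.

1

{0, 1, 2, 3, 4, 5} are all mutually reachable — one SCC of size 6.
That gives 1 strongly connected component.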